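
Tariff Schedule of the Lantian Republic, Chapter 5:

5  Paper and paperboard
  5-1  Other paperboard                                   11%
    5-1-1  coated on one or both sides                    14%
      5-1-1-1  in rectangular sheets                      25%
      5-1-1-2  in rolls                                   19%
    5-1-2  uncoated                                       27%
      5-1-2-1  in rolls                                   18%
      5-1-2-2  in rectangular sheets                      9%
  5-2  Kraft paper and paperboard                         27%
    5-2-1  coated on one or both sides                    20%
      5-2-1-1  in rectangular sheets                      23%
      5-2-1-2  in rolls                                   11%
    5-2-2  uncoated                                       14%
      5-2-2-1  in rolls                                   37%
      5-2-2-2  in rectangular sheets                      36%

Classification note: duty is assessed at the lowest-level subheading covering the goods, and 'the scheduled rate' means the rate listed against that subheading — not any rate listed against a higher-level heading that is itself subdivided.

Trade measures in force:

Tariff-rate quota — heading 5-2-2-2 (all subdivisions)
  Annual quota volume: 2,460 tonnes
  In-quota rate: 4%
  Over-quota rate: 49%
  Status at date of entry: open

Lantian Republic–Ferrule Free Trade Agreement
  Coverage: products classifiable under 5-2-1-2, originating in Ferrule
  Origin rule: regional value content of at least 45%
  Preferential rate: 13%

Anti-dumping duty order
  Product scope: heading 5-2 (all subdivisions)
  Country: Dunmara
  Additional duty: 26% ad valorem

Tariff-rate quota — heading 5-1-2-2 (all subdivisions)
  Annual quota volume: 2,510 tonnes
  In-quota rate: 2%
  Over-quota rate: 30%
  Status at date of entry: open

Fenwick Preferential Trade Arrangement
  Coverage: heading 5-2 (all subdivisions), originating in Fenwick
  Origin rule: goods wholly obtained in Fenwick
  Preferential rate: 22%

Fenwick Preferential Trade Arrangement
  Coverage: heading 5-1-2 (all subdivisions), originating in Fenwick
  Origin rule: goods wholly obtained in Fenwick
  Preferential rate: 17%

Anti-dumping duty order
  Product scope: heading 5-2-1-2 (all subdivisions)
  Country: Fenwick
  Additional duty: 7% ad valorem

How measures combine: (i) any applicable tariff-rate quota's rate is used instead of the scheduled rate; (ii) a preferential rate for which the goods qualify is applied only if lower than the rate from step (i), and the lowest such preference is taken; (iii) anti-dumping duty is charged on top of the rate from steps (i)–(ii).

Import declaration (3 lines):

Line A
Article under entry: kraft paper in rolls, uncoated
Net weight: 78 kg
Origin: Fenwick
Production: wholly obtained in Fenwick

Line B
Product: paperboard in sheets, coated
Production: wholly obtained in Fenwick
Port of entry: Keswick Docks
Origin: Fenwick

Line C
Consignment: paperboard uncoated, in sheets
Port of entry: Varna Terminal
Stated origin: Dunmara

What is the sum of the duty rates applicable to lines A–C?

Line A: kraft paper → 5-2; uncoated → 5-2-2; in rolls → 5-2-2-1. Scheduled 37%. Fenwick agreement on 5-2: wholly obtained → 22% available; Fenwick agreement on 5-1-2: 5-2-2-1 not covered; preferential 22%. → 22%.
Line B: paperboard → 5-1; coated → 5-1-1; in sheets → 5-1-1-1. Scheduled 25%. Fenwick agreement on 5-2: 5-1-1-1 not covered; Fenwick agreement on 5-1-2: 5-1-1-1 not covered. → 25%.
Line C: paperboard → 5-1; uncoated → 5-1-2; in sheets → 5-1-2-2. Scheduled 9%. quota on 5-1-2-2 open → in-quota 2%. → 2%.
Sum: 22% + 25% + 2% = 49%.

49%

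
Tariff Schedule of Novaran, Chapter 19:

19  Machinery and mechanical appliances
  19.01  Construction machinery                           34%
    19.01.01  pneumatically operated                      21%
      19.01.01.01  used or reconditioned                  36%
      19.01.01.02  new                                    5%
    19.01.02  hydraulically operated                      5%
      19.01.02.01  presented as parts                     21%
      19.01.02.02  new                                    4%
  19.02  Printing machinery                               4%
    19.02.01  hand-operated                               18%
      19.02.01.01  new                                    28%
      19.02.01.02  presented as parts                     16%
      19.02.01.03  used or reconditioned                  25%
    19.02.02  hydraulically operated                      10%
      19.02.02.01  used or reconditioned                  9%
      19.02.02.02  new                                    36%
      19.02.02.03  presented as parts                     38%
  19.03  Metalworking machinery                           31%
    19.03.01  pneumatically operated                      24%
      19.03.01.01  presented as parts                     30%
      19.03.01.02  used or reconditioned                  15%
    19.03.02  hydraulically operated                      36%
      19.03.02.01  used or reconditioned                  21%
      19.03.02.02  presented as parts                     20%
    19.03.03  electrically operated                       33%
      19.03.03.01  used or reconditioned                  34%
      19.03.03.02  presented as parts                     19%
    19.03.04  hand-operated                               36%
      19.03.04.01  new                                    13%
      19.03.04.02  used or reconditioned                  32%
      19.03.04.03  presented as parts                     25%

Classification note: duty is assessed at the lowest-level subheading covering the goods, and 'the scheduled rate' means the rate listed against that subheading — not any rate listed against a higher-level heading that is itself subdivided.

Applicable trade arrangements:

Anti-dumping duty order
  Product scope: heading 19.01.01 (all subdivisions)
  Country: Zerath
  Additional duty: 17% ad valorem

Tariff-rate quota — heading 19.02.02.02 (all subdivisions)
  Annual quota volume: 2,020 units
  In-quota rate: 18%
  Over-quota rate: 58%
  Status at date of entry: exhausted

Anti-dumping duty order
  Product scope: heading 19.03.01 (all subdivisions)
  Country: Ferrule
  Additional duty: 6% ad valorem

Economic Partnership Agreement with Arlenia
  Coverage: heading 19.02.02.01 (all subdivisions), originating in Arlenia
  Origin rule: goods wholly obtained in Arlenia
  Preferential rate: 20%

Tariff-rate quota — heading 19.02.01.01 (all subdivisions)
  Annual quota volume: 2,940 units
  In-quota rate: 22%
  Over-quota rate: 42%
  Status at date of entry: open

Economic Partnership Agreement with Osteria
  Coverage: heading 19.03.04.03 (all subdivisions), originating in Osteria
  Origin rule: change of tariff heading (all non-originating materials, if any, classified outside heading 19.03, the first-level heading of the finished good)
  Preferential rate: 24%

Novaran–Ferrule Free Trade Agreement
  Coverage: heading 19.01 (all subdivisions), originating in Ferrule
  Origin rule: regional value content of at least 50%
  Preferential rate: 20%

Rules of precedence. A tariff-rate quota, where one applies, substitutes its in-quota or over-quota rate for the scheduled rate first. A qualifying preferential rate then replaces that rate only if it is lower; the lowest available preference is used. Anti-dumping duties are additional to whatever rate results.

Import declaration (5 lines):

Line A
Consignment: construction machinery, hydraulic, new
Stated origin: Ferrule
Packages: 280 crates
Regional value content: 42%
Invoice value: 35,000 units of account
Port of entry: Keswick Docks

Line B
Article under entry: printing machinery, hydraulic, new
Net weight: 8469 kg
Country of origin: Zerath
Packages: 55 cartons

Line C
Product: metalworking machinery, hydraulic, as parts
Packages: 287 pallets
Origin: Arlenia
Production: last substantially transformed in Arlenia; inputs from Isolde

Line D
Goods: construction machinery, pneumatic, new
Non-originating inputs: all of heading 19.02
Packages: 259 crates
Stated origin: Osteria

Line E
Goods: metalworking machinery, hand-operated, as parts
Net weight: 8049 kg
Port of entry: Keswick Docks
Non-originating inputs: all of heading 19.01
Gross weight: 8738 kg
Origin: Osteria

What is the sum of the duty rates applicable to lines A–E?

111%

Line A: construction → 19.01; hydraulic → 19.01.02; new → 19.01.02.02. Scheduled 4%. Ferrule agreement on 19.01: RVC < 50%. → 4%.
Line B: printing → 19.02; hydraulic → 19.02.02; new → 19.02.02.02. Scheduled 36%. quota on 19.02.02.02 exhausted → over-quota 58%. → 58%.
Line C: metalworking → 19.03; hydraulic → 19.03.02; as parts → 19.03.02.02. Scheduled 20%. Arlenia agreement on 19.02.02.01: 19.03.02.02 not covered. → 20%.
Line D: construction → 19.01; pneumatic → 19.01.01; new → 19.01.01.02. Scheduled 5%. Osteria agreement on 19.03.04.03: 19.01.01.02 not covered. → 5%.
Line E: metalworking → 19.03; hand-operated → 19.03.04; as parts → 19.03.04.03. Scheduled 25%. Osteria agreement on 19.03.04.03: CTH met → 24% available; preferential 24%. → 24%.
Sum: 4% + 58% + 20% + 5% + 24% = 111%.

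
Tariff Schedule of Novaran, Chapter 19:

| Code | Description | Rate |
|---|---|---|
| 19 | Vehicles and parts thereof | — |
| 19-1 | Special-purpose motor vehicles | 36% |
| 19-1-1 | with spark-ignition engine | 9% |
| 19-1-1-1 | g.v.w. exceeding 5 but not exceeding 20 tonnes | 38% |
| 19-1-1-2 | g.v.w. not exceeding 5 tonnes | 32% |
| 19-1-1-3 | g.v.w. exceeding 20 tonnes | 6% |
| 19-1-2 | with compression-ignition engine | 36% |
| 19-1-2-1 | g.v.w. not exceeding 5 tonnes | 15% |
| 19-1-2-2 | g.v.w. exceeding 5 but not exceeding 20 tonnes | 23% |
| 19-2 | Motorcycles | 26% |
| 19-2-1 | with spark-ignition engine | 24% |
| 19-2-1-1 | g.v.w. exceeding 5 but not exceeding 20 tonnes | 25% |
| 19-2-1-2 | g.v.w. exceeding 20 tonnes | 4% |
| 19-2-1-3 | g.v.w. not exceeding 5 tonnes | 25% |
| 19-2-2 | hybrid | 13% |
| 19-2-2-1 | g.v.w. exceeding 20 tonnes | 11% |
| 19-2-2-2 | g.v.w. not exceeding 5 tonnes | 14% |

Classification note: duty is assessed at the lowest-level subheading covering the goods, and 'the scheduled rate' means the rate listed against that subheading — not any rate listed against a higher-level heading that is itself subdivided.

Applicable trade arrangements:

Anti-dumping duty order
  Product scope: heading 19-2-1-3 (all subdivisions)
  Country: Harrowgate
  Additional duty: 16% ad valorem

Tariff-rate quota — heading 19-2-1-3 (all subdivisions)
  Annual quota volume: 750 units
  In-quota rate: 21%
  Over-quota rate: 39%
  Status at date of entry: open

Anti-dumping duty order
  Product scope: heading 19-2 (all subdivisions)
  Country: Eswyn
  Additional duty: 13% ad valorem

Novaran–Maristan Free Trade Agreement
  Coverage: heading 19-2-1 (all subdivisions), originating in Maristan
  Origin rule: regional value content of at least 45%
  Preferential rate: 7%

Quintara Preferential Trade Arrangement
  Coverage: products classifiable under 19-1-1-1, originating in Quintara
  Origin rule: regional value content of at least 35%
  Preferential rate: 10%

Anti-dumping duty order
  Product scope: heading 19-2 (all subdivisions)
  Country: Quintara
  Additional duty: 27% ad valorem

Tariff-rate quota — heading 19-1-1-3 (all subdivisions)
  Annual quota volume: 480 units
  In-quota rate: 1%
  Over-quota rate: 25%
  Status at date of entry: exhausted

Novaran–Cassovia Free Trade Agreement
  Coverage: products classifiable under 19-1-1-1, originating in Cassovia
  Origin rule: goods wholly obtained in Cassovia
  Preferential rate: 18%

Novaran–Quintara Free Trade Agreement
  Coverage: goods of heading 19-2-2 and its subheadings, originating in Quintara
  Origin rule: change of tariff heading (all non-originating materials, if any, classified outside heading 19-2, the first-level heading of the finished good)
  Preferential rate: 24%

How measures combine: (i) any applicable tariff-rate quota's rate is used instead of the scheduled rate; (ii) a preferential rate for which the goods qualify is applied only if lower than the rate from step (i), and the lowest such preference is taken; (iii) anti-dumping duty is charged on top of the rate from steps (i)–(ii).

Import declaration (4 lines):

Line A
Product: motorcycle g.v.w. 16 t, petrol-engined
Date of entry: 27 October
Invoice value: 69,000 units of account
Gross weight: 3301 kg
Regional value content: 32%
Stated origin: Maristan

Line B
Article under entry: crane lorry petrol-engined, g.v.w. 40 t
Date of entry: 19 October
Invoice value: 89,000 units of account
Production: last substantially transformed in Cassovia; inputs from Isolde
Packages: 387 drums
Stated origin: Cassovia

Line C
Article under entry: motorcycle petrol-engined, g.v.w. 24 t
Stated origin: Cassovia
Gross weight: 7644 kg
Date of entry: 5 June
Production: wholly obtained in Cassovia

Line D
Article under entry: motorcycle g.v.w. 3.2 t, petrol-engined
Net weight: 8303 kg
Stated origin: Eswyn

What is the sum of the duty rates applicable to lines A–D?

88%

Line A: motorcycle → 19-2; petrol-engined → 19-2-1; g.v.w. 16 t → 19-2-1-1. Scheduled 25%. Maristan agreement on 19-2-1: RVC < 45%. → 25%.
Line B: crane lorry → 19-1; petrol-engined → 19-1-1; g.v.w. 40 t → 19-1-1-3. Scheduled 6%. quota on 19-1-1-3 exhausted → over-quota 25%; Cassovia agreement on 19-1-1-1: 19-1-1-3 not covered. → 25%.
Line C: motorcycle → 19-2; petrol-engined → 19-2-1; g.v.w. 24 t → 19-2-1-2. Scheduled 4%. Cassovia agreement on 19-1-1-1: 19-2-1-2 not covered. → 4%.
Line D: motorcycle → 19-2; petrol-engined → 19-2-1; g.v.w. 3.2 t → 19-2-1-3. Scheduled 25%. quota on 19-2-1-3 open → in-quota 21%; anti-dumping (Eswyn, 19-2): +13%; total 21% + 13% = 34%. → 34%.
Sum: 25% + 25% + 4% + 34% = 88%.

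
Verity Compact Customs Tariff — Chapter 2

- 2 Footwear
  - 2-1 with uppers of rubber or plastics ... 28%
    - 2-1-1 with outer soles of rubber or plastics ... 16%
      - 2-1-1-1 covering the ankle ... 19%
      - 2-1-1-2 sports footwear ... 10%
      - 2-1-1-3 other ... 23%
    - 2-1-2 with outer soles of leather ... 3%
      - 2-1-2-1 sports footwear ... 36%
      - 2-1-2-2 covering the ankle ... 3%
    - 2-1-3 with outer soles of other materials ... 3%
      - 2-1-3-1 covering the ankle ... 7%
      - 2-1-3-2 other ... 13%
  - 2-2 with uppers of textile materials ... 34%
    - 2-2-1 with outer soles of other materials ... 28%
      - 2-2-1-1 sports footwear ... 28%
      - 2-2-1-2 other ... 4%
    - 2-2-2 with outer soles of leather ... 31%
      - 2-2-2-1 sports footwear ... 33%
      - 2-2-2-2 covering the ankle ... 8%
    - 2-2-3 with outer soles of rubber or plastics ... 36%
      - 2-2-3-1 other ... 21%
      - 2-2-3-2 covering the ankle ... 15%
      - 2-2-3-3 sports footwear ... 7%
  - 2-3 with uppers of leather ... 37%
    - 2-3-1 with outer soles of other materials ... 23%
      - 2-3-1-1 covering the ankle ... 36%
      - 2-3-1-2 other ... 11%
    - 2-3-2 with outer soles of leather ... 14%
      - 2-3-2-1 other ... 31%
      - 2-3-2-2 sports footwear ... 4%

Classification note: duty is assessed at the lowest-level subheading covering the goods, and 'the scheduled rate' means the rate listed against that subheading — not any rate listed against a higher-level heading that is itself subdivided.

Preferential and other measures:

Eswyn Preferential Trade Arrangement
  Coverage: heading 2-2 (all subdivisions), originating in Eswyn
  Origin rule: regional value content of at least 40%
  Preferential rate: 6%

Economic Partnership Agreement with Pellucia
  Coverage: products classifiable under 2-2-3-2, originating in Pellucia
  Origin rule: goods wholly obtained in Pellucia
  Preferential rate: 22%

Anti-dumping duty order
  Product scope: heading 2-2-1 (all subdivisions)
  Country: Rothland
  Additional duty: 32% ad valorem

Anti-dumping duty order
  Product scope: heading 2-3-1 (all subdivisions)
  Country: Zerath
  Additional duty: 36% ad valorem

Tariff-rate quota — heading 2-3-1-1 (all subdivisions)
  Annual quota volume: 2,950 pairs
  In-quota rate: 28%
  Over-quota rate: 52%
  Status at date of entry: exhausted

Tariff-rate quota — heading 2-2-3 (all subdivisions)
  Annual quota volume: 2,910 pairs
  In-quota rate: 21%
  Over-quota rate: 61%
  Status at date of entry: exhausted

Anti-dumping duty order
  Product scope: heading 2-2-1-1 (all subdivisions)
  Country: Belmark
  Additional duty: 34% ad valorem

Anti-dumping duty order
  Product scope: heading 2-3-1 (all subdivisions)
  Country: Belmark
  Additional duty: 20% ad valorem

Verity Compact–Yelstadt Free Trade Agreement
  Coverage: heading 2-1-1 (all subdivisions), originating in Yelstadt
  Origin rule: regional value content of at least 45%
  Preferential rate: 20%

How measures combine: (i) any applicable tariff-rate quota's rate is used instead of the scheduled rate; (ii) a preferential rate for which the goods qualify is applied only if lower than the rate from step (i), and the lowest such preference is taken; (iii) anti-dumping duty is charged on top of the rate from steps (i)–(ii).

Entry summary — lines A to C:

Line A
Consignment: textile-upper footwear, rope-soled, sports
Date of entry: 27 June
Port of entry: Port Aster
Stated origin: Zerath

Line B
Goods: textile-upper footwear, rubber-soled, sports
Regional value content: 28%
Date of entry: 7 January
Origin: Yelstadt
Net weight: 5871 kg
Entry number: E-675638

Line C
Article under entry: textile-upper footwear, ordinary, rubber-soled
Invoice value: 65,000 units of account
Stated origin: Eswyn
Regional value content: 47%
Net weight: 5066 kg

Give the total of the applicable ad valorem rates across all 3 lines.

95%

Line A: textile-upper → 2-2; rope-soled → 2-2-1; sports → 2-2-1-1. Scheduled 28%. No special measure applies. → 28%.
Line B: textile-upper → 2-2; rubber-soled → 2-2-3; sports → 2-2-3-3. Scheduled 7%. quota on 2-2-3 exhausted → over-quota 61%; Yelstadt agreement on 2-1-1: 2-2-3-3 not covered. → 61%.
Line C: textile-upper → 2-2; rubber-soled → 2-2-3; ordinary → 2-2-3-1. Scheduled 21%. quota on 2-2-3 exhausted → over-quota 61%; Eswyn agreement on 2-2: RVC ≥ 40% → 6% available; preferential 6%. → 6%.
Sum: 28% + 61% + 6% = 95%.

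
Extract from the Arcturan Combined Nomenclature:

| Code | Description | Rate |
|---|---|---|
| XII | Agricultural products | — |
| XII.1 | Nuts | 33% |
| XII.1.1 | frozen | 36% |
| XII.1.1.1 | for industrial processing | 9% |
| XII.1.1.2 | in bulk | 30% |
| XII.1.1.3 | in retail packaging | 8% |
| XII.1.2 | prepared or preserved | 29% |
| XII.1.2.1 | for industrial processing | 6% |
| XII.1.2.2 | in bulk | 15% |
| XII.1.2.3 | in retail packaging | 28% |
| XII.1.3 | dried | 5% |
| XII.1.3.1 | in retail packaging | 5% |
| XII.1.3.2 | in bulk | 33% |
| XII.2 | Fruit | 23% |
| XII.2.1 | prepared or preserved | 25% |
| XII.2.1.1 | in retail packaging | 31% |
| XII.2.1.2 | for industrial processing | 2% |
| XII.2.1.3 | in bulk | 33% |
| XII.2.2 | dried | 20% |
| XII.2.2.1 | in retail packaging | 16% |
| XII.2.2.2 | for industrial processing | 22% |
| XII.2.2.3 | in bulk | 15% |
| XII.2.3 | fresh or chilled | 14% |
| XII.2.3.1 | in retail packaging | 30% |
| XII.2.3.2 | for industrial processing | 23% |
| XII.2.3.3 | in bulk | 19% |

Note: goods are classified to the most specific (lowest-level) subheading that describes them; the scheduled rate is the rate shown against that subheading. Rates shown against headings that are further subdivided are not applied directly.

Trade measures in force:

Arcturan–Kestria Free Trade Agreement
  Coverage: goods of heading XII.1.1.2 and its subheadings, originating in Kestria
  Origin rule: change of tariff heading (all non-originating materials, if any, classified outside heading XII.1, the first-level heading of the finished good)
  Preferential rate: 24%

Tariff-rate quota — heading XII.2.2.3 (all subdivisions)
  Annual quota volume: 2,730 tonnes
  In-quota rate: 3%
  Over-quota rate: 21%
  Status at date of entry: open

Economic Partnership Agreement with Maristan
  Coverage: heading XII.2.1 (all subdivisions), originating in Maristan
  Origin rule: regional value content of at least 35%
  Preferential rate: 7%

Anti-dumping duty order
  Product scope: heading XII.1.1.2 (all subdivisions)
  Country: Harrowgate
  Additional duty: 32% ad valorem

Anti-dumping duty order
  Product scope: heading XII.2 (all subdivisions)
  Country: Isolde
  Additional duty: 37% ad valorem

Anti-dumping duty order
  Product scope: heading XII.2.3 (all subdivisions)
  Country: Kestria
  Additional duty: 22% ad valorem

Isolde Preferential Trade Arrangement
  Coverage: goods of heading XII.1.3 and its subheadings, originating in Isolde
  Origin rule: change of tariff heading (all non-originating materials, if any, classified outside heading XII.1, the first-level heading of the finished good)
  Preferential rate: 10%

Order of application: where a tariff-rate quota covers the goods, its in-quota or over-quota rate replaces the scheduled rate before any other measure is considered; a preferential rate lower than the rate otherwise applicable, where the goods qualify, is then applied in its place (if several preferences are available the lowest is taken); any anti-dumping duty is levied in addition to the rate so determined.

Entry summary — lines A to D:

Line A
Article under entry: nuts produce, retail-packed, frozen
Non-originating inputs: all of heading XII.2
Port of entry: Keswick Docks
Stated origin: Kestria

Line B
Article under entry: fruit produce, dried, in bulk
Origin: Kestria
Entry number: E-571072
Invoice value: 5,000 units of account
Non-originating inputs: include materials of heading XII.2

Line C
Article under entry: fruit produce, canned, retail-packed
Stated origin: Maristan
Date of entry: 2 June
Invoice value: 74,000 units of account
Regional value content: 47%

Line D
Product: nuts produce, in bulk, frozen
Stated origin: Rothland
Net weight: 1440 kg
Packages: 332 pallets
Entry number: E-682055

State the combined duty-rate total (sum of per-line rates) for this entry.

Line A: nuts → XII.1; frozen → XII.1.1; retail-packed → XII.1.1.3. Scheduled 8%. Kestria agreement on XII.1.1.2: XII.1.1.3 not covered. → 8%.
Line B: fruit → XII.2; dried → XII.2.2; in bulk → XII.2.2.3. Scheduled 15%. quota on XII.2.2.3 open → in-quota 3%; Kestria agreement on XII.1.1.2: XII.2.2.3 not covered. → 3%.
Line C: fruit → XII.2; canned → XII.2.1; retail-packed → XII.2.1.1. Scheduled 31%. Maristan agreement on XII.2.1: RVC ≥ 35% → 7% available; preferential 7%. → 7%.
Line D: nuts → XII.1; frozen → XII.1.1; in bulk → XII.1.1.2. Scheduled 30%. No special measure applies. → 30%.
Sum: 8% + 3% + 7% + 30% = 48%.

48%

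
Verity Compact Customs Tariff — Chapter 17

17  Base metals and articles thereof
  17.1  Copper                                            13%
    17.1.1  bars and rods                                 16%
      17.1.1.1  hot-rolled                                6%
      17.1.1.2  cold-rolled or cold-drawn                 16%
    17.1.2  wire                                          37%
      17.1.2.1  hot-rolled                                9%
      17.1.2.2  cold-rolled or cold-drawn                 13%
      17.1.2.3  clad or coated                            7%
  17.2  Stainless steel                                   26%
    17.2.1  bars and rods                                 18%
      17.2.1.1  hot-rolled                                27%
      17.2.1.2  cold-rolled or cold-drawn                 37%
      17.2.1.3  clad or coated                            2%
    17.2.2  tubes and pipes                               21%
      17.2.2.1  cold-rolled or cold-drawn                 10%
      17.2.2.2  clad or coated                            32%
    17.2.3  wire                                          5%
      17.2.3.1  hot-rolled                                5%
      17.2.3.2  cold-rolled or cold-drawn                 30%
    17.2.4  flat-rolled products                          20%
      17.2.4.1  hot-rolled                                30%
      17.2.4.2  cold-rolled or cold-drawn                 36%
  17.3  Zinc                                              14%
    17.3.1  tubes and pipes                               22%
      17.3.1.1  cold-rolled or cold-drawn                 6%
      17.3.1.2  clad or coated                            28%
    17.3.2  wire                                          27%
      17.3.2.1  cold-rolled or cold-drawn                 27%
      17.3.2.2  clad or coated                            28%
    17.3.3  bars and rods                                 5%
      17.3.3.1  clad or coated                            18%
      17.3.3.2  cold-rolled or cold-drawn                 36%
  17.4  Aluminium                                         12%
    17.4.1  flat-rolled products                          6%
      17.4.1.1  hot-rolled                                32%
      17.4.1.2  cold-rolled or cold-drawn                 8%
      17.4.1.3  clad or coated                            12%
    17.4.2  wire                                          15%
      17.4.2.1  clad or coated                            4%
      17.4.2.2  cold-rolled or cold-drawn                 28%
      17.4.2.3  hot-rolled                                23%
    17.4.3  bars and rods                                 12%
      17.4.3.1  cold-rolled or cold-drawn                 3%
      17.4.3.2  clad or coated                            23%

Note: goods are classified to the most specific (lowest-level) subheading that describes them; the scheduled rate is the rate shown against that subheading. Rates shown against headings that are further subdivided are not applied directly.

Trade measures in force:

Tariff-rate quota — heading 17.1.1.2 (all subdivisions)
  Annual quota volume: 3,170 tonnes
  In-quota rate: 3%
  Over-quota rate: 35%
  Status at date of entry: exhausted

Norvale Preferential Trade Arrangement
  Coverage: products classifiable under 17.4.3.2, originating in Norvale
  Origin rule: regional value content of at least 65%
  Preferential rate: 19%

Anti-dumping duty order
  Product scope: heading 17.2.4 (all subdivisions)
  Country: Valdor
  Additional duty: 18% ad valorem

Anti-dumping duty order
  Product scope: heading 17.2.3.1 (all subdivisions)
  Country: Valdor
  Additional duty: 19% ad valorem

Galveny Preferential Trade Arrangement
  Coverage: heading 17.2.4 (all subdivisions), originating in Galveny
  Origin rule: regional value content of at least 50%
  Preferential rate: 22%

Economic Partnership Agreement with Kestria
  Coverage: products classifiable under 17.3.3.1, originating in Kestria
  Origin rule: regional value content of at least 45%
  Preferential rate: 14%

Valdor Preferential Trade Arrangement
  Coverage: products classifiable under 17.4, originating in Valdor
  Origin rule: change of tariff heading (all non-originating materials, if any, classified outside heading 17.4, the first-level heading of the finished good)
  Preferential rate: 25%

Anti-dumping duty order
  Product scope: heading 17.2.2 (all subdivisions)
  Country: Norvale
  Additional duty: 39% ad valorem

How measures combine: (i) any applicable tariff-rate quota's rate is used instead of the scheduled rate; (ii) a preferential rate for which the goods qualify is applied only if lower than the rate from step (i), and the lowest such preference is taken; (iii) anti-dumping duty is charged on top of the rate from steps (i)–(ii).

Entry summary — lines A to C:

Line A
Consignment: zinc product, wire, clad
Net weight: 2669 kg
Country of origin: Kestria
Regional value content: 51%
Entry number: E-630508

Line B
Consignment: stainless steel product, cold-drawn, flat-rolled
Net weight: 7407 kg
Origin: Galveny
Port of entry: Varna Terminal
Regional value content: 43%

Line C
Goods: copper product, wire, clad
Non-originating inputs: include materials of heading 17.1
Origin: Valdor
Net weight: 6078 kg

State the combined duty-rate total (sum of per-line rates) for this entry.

71%

Line A: zinc → 17.3; wire → 17.3.2; clad → 17.3.2.2. Scheduled 28%. Kestria agreement on 17.3.3.1: 17.3.2.2 not covered. → 28%.
Line B: stainless steel → 17.2; flat-rolled → 17.2.4; cold-drawn → 17.2.4.2. Scheduled 36%. Galveny agreement on 17.2.4: RVC < 50%. → 36%.
Line C: copper → 17.1; wire → 17.1.2; clad → 17.1.2.3. Scheduled 7%. Valdor agreement on 17.4: 17.1.2.3 not covered. → 7%.
Sum: 28% + 36% + 7% = 71%.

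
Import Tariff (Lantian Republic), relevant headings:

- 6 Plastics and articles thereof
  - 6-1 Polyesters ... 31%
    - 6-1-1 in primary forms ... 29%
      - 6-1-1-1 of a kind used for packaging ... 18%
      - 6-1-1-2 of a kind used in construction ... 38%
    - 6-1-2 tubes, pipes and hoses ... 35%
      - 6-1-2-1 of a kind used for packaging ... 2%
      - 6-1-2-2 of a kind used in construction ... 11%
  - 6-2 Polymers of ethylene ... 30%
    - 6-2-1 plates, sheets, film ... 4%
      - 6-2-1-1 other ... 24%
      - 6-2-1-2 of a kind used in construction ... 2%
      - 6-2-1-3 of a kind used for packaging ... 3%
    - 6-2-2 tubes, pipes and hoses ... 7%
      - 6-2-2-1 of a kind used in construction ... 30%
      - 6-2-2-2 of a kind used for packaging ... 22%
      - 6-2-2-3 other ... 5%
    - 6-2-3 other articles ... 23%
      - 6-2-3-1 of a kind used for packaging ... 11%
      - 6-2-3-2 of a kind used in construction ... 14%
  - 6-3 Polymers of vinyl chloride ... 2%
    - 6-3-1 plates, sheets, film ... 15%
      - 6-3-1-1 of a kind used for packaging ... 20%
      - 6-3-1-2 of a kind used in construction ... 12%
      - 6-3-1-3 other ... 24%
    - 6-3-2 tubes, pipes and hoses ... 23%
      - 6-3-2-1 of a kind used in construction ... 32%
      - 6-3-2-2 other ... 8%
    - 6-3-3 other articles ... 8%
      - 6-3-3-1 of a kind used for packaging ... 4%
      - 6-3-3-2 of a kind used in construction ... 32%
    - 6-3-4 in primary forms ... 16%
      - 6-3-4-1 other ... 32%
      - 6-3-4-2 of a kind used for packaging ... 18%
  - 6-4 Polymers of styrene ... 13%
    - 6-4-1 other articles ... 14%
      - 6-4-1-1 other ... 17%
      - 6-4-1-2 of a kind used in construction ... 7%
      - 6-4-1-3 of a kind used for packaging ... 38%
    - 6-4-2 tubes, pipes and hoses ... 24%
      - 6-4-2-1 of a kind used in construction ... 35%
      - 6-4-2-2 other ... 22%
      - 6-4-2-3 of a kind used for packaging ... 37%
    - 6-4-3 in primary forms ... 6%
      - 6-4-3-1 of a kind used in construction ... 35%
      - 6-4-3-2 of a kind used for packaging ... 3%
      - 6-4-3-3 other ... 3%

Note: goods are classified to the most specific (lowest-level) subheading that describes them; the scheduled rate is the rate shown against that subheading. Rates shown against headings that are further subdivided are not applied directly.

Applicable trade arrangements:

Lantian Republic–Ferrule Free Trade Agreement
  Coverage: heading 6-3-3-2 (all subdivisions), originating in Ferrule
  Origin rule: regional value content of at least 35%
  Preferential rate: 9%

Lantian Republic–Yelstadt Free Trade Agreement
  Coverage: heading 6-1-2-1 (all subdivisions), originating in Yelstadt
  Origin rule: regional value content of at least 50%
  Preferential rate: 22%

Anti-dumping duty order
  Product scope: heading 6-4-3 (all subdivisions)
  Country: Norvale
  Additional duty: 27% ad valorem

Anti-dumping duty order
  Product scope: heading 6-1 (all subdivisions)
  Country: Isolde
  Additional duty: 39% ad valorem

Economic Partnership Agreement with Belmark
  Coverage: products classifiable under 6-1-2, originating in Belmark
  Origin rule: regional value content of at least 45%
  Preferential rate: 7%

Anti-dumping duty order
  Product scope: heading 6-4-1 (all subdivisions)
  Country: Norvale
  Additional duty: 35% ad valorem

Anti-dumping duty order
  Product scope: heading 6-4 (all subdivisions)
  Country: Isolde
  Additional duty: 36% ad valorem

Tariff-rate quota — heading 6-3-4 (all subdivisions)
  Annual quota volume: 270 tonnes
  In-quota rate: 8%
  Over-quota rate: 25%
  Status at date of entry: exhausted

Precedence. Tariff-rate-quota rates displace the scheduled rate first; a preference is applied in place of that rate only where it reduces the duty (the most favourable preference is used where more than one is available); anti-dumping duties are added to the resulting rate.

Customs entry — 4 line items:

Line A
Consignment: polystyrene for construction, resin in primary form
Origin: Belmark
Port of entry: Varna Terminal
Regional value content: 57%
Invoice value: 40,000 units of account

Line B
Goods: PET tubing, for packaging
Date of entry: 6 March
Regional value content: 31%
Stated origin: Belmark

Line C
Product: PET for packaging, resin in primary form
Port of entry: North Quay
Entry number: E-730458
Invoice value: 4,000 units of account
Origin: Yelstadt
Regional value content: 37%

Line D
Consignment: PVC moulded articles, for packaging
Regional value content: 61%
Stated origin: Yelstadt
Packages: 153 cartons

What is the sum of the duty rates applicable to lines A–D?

Line A: polystyrene → 6-4; resin in primary form → 6-4-3; for construction → 6-4-3-1. Scheduled 35%. Belmark agreement on 6-1-2: 6-4-3-1 not covered. → 35%.
Line B: PET → 6-1; tubing → 6-1-2; for packaging → 6-1-2-1. Scheduled 2%. Belmark agreement on 6-1-2: RVC < 45%. → 2%.
Line C: PET → 6-1; resin in primary form → 6-1-1; for packaging → 6-1-1-1. Scheduled 18%. Yelstadt agreement on 6-1-2-1: 6-1-1-1 not covered. → 18%.
Line D: PVC → 6-3; moulded articles → 6-3-3; for packaging → 6-3-3-1. Scheduled 4%. Yelstadt agreement on 6-1-2-1: 6-3-3-1 not covered. → 4%.
Sum: 35% + 2% + 18% + 4% = 59%.

59%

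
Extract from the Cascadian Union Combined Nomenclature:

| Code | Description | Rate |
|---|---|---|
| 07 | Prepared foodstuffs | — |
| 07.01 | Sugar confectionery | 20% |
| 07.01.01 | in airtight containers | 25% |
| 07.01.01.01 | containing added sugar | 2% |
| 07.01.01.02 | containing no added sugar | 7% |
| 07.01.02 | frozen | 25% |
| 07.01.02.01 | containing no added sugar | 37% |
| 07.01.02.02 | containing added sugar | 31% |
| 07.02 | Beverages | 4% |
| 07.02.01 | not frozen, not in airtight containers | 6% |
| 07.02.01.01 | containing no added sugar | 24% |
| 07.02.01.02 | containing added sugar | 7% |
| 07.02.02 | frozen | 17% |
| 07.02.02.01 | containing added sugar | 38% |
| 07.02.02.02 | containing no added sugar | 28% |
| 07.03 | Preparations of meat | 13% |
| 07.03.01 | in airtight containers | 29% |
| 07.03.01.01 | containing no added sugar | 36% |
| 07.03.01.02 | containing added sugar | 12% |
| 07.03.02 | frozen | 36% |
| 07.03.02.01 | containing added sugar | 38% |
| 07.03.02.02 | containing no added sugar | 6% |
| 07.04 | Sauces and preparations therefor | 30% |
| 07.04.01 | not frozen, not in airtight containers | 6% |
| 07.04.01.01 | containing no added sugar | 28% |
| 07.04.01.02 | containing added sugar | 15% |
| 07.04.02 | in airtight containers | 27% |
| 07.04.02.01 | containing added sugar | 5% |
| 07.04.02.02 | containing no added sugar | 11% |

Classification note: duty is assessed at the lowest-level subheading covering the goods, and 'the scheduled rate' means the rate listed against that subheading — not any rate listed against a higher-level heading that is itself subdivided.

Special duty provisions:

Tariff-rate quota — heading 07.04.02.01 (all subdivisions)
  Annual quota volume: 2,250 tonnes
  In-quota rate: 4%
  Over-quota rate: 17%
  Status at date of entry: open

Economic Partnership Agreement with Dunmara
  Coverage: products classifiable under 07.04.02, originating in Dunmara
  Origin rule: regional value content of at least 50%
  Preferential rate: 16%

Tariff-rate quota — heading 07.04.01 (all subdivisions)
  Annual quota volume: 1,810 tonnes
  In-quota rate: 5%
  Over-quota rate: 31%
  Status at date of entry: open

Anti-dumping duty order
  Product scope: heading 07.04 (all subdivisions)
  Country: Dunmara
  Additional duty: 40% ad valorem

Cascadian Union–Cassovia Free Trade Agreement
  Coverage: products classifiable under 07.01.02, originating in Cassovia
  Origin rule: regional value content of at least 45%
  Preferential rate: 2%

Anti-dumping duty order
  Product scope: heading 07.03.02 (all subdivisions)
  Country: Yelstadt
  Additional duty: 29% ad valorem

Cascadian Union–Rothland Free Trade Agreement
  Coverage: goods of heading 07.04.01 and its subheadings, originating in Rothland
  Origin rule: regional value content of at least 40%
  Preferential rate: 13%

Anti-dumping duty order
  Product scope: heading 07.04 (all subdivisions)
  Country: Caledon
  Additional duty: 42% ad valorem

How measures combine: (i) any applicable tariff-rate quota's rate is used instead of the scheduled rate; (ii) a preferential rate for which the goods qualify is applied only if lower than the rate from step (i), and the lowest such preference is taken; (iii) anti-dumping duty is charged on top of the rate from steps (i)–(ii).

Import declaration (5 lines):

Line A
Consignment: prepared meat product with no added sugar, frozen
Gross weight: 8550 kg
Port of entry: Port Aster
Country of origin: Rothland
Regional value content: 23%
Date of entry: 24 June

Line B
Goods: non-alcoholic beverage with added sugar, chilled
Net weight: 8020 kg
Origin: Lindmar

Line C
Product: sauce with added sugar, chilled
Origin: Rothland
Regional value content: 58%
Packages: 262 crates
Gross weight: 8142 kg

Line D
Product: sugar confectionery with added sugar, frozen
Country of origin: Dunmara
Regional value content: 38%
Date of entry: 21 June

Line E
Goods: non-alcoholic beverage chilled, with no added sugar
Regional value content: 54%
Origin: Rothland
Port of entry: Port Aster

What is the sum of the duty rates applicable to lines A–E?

Line A: prepared meat product → 07.03; frozen → 07.03.02; with no added sugar → 07.03.02.02. Scheduled 6%. Rothland agreement on 07.04.01: 07.03.02.02 not covered. → 6%.
Line B: non-alcoholic beverage → 07.02; chilled → 07.02.01; with added sugar → 07.02.01.02. Scheduled 7%. No special measure applies. → 7%.
Line C: sauce → 07.04; chilled → 07.04.01; with added sugar → 07.04.01.02. Scheduled 15%. quota on 07.04.01 open → in-quota 5%; Rothland agreement on 07.04.01: RVC ≥ 40% → 13% available; preference 13% not lower than 5% → no reduction. → 5%.
Line D: sugar confectionery → 07.01; frozen → 07.01.02; with added sugar → 07.01.02.02. Scheduled 31%. Dunmara agreement on 07.04.02: 07.01.02.02 not covered. → 31%.
Line E: non-alcoholic beverage → 07.02; chilled → 07.02.01; with no added sugar → 07.02.01.01. Scheduled 24%. Rothland agreement on 07.04.01: 07.02.01.01 not covered. → 24%.
Sum: 6% + 7% + 5% + 31% + 24% = 73%.

73%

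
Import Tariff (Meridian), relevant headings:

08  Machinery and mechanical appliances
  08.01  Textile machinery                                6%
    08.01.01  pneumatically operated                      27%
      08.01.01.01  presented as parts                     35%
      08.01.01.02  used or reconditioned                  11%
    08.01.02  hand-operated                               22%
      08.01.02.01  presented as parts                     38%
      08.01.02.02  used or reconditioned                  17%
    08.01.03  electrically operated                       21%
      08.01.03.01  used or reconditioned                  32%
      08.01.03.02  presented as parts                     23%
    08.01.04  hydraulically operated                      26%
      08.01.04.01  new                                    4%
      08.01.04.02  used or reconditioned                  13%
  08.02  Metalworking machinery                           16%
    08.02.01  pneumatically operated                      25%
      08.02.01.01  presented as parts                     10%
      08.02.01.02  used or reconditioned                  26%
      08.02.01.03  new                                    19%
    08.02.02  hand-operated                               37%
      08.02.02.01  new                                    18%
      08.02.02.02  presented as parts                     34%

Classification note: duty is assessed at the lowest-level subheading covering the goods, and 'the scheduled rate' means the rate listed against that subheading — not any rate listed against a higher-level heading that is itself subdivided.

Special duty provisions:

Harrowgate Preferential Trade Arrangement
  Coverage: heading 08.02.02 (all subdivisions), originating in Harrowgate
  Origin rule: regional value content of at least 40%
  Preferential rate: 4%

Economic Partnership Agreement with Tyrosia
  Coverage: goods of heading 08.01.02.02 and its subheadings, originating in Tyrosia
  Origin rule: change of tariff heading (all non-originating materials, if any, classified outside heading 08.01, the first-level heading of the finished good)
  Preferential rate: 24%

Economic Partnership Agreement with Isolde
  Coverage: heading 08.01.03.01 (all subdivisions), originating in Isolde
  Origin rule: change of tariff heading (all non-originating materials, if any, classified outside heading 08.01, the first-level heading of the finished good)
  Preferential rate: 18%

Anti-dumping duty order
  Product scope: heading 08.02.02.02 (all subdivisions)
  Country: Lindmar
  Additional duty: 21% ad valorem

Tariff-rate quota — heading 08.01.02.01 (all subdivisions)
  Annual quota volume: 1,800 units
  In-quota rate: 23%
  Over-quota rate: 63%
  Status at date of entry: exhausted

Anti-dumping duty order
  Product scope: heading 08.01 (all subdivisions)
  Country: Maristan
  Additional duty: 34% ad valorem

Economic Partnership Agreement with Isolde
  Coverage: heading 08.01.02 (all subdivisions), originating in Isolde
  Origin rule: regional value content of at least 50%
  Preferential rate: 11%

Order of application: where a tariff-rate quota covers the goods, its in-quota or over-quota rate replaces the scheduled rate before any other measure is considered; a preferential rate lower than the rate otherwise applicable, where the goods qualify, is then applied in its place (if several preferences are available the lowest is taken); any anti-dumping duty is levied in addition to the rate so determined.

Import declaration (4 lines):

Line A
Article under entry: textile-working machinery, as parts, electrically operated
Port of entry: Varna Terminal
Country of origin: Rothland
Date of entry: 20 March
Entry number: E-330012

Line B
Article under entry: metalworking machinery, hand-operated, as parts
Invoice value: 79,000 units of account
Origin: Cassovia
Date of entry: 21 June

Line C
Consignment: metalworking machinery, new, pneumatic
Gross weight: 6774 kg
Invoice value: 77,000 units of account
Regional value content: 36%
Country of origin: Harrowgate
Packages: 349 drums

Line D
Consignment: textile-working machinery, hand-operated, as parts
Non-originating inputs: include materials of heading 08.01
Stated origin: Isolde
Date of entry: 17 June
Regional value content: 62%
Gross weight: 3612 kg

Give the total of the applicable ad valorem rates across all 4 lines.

Line A: textile-working → 08.01; electrically operated → 08.01.03; as parts → 08.01.03.02. Scheduled 23%. No special measure applies. → 23%.
Line B: metalworking → 08.02; hand-operated → 08.02.02; as parts → 08.02.02.02. Scheduled 34%. No special measure applies. → 34%.
Line C: metalworking → 08.02; pneumatic → 08.02.01; new → 08.02.01.03. Scheduled 19%. Harrowgate agreement on 08.02.02: 08.02.01.03 not covered. → 19%.
Line D: textile-working → 08.01; hand-operated → 08.01.02; as parts → 08.01.02.01. Scheduled 38%. quota on 08.01.02.01 exhausted → over-quota 63%; Isolde agreement on 08.01.03.01: 08.01.02.01 not covered; Isolde agreement on 08.01.02: RVC ≥ 50% → 11% available; preferential 11%. → 11%.
Sum: 23% + 34% + 19% + 11% = 87%.

87%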